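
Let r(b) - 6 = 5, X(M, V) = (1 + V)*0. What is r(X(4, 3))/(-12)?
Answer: -11/12 ≈ -0.91667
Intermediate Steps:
X(M, V) = 0
r(b) = 11 (r(b) = 6 + 5 = 11)
r(X(4, 3))/(-12) = 11/(-12) = 11*(-1/12) = -11/12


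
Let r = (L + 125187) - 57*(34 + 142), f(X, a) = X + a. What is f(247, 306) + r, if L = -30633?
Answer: 85075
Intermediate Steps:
r = 84522 (r = (-30633 + 125187) - 57*(34 + 142) = 94554 - 57*176 = 94554 - 10032 = 84522)
f(247, 306) + r = (247 + 306) + 84522 = 553 + 84522 = 85075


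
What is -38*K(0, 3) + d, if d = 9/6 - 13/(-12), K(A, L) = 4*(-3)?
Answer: 5503/12 ≈ 458.58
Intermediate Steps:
K(A, L) = -12
d = 31/12 (d = 9*(1/6) - 13*(-1/12) = 3/2 + 13/12 = 31/12 ≈ 2.5833)
-38*K(0, 3) + d = -38*(-12) + 31/12 = 456 + 31/12 = 5503/12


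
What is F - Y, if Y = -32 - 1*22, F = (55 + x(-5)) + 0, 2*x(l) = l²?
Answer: 243/2 ≈ 121.50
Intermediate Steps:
x(l) = l²/2
F = 135/2 (F = (55 + (½)*(-5)²) + 0 = (55 + (½)*25) + 0 = (55 + 25/2) + 0 = 135/2 + 0 = 135/2 ≈ 67.500)
Y = -54 (Y = -32 - 22 = -54)
F - Y = 135/2 - 1*(-54) = 135/2 + 54 = 243/2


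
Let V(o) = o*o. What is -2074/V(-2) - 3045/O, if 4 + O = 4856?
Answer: -2518807/4852 ≈ -519.13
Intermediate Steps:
O = 4852 (O = -4 + 4856 = 4852)
V(o) = o²
-2074/V(-2) - 3045/O = -2074/((-2)²) - 3045/4852 = -2074/4 - 3045*1/4852 = -2074*¼ - 3045/4852 = -1037/2 - 3045/4852 = -2518807/4852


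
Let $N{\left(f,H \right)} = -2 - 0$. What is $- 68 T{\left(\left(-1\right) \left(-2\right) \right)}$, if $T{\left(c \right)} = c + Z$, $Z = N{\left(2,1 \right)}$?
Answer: $0$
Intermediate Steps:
$N{\left(f,H \right)} = -2$ ($N{\left(f,H \right)} = -2 + 0 = -2$)
$Z = -2$
$T{\left(c \right)} = -2 + c$ ($T{\left(c \right)} = c - 2 = -2 + c$)
$- 68 T{\left(\left(-1\right) \left(-2\right) \right)} = - 68 \left(-2 - -2\right) = - 68 \left(-2 + 2\right) = \left(-68\right) 0 = 0$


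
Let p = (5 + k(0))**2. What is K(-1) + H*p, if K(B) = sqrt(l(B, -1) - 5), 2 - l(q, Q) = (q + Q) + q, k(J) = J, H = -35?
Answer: -875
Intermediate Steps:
l(q, Q) = 2 - Q - 2*q (l(q, Q) = 2 - ((q + Q) + q) = 2 - ((Q + q) + q) = 2 - (Q + 2*q) = 2 + (-Q - 2*q) = 2 - Q - 2*q)
p = 25 (p = (5 + 0)**2 = 5**2 = 25)
K(B) = sqrt(-2 - 2*B) (K(B) = sqrt((2 - 1*(-1) - 2*B) - 5) = sqrt((2 + 1 - 2*B) - 5) = sqrt((3 - 2*B) - 5) = sqrt(-2 - 2*B))
K(-1) + H*p = sqrt(-2 - 2*(-1)) - 35*25 = sqrt(-2 + 2) - 875 = sqrt(0) - 875 = 0 - 875 = -875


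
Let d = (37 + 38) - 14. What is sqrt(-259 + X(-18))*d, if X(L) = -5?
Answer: 122*I*sqrt(66) ≈ 991.13*I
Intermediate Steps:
d = 61 (d = 75 - 14 = 61)
sqrt(-259 + X(-18))*d = sqrt(-259 - 5)*61 = sqrt(-264)*61 = (2*I*sqrt(66))*61 = 122*I*sqrt(66)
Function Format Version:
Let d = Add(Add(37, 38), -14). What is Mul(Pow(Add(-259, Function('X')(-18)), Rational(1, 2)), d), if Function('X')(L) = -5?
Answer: Mul(122, I, Pow(66, Rational(1, 2))) ≈ Mul(991.13, I)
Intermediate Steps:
d = 61 (d = Add(75, -14) = 61)
Mul(Pow(Add(-259, Function('X')(-18)), Rational(1, 2)), d) = Mul(Pow(Add(-259, -5), Rational(1, 2)), 61) = Mul(Pow(-264, Rational(1, 2)), 61) = Mul(Mul(2, I, Pow(66, Rational(1, 2))), 61) = Mul(122, I, Pow(66, Rational(1, 2)))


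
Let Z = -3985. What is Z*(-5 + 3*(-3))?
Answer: 55790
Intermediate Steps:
Z*(-5 + 3*(-3)) = -3985*(-5 + 3*(-3)) = -3985*(-5 - 9) = -3985*(-14) = 55790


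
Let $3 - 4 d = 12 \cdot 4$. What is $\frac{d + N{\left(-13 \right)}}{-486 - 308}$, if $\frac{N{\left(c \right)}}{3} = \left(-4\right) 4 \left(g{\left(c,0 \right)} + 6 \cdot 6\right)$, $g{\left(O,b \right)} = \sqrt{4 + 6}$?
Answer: $\frac{6957}{3176} + \frac{24 \sqrt{10}}{397} \approx 2.3817$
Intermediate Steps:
$g{\left(O,b \right)} = \sqrt{10}$
$d = - \frac{45}{4}$ ($d = \frac{3}{4} - \frac{12 \cdot 4}{4} = \frac{3}{4} - 12 = - \frac{45}{4} \approx -11.25$)
$N{\left(c \right)} = -1728 - 48 \sqrt{10}$ ($N{\left(c \right)} = 3 \left(-4\right) 4 \left(\sqrt{10} + 6 \cdot 6\right) = 3 \left(- 16 \left(\sqrt{10} + 36\right)\right) = 3 \left(- 16 \left(36 + \sqrt{10}\right)\right) = 3 \left(-576 - 16 \sqrt{10}\right) = -1728 - 48 \sqrt{10}$)
$\frac{d + N{\left(-13 \right)}}{-486 - 308} = \frac{- \frac{45}{4} - \left(1728 + 48 \sqrt{10}\right)}{-486 - 308} = \frac{- \frac{6957}{4} - 48 \sqrt{10}}{-794} = \left(- \frac{6957}{4} - 48 \sqrt{10}\right) \left(- \frac{1}{794}\right) = \frac{6957}{3176} + \frac{24 \sqrt{10}}{397}$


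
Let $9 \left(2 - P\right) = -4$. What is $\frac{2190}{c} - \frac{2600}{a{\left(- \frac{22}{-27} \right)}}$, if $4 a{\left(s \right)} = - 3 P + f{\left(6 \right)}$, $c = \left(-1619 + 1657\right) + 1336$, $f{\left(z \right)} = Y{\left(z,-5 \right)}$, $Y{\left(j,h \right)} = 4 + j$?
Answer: $- \frac{892735}{229} \approx -3898.4$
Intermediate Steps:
$P = \frac{22}{9}$ ($P = 2 - - \frac{4}{9} = 2 + \frac{4}{9} = \frac{22}{9} \approx 2.4444$)
$f{\left(z \right)} = 4 + z$
$c = 1374$ ($c = 38 + 1336 = 1374$)
$a{\left(s \right)} = \frac{2}{3}$ ($a{\left(s \right)} = \frac{\left(-3\right) \frac{22}{9} + \left(4 + 6\right)}{4} = \frac{- \frac{22}{3} + 10}{4} = \frac{1}{4} \cdot \frac{8}{3} = \frac{2}{3}$)
$\frac{2190}{c} - \frac{2600}{a{\left(- \frac{22}{-27} \right)}} = \frac{2190}{1374} - \frac{2600}{\frac{2}{3}} = 2190 \cdot \frac{1}{1374} - 3900 = \frac{365}{229} - 3900 = - \frac{892735}{229}$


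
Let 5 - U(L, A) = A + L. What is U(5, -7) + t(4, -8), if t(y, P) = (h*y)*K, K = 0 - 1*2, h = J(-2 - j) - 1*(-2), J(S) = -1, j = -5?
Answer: -1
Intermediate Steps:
U(L, A) = 5 - A - L (U(L, A) = 5 - (A + L) = 5 + (-A - L) = 5 - A - L)
h = 1 (h = -1 - 1*(-2) = -1 + 2 = 1)
K = -2 (K = 0 - 2 = -2)
t(y, P) = -2*y (t(y, P) = (1*y)*(-2) = y*(-2) = -2*y)
U(5, -7) + t(4, -8) = (5 - 1*(-7) - 1*5) - 2*4 = (5 + 7 - 5) - 8 = 7 - 8 = -1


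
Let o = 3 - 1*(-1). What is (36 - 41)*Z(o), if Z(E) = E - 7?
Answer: 15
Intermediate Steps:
o = 4 (o = 3 + 1 = 4)
Z(E) = -7 + E
(36 - 41)*Z(o) = (36 - 41)*(-7 + 4) = -5*(-3) = 15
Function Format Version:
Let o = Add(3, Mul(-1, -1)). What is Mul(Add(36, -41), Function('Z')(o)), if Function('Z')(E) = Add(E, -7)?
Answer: 15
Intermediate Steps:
o = 4 (o = Add(3, 1) = 4)
Function('Z')(E) = Add(-7, E)
Mul(Add(36, -41), Function('Z')(o)) = Mul(Add(36, -41), Add(-7, 4)) = Mul(-5, -3) = 15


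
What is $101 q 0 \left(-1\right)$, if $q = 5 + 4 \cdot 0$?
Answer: $0$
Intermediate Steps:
$q = 5$ ($q = 5 + 0 = 5$)
$101 q 0 \left(-1\right) = 101 \cdot 5 \cdot 0 \left(-1\right) = 505 \cdot 0 = 0$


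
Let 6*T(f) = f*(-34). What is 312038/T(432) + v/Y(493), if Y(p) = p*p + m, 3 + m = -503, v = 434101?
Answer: -37309976693/296872632 ≈ -125.68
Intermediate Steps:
m = -506 (m = -3 - 503 = -506)
Y(p) = -506 + p² (Y(p) = p*p - 506 = p² - 506 = -506 + p²)
T(f) = -17*f/3 (T(f) = (f*(-34))/6 = (-34*f)/6 = -17*f/3)
312038/T(432) + v/Y(493) = 312038/((-17/3*432)) + 434101/(-506 + 493²) = 312038/(-2448) + 434101/(-506 + 243049) = 312038*(-1/2448) + 434101/242543 = -156019/1224 + 434101*(1/242543) = -156019/1224 + 434101/242543 = -37309976693/296872632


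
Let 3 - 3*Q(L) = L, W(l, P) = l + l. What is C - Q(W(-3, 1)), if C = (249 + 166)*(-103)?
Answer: -42748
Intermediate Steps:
W(l, P) = 2*l
Q(L) = 1 - L/3
C = -42745 (C = 415*(-103) = -42745)
C - Q(W(-3, 1)) = -42745 - (1 - 2*(-3)/3) = -42745 - (1 - ⅓*(-6)) = -42745 - (1 + 2) = -42745 - 1*3 = -42745 - 3 = -42748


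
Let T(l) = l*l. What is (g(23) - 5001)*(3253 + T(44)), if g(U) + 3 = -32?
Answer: -26131804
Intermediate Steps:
g(U) = -35 (g(U) = -3 - 32 = -35)
T(l) = l**2
(g(23) - 5001)*(3253 + T(44)) = (-35 - 5001)*(3253 + 44**2) = -5036*(3253 + 1936) = -5036*5189 = -26131804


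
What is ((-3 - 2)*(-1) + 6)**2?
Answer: 121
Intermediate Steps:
((-3 - 2)*(-1) + 6)**2 = (-5*(-1) + 6)**2 = (5 + 6)**2 = 11**2 = 121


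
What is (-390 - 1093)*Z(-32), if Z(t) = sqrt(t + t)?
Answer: -11864*I ≈ -11864.0*I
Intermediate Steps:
Z(t) = sqrt(2)*sqrt(t) (Z(t) = sqrt(2*t) = sqrt(2)*sqrt(t))
(-390 - 1093)*Z(-32) = (-390 - 1093)*(sqrt(2)*sqrt(-32)) = -1483*sqrt(2)*4*I*sqrt(2) = -11864*I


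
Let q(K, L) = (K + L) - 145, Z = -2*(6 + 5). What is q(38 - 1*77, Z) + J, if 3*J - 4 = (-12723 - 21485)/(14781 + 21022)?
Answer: -22017250/107409 ≈ -204.99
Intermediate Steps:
J = 109004/107409 (J = 4/3 + ((-12723 - 21485)/(14781 + 21022))/3 = 4/3 + (-34208/35803)/3 = 4/3 + (-34208*1/35803)/3 = 4/3 + (1/3)*(-34208/35803) = 4/3 - 34208/107409 = 109004/107409 ≈ 1.0149)
Z = -22 (Z = -2*11 = -22)
q(K, L) = -145 + K + L
q(38 - 1*77, Z) + J = (-145 + (38 - 1*77) - 22) + 109004/107409 = (-145 + (38 - 77) - 22) + 109004/107409 = (-145 - 39 - 22) + 109004/107409 = -206 + 109004/107409 = -22017250/107409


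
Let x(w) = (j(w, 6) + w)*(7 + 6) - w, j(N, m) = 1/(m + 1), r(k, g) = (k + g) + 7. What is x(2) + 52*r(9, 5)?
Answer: 7825/7 ≈ 1117.9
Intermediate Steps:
r(k, g) = 7 + g + k (r(k, g) = (g + k) + 7 = 7 + g + k)
j(N, m) = 1/(1 + m)
x(w) = 13/7 + 12*w (x(w) = (1/(1 + 6) + w)*(7 + 6) - w = (1/7 + w)*13 - w = (⅐ + w)*13 - w = (13/7 + 13*w) - w = 13/7 + 12*w)
x(2) + 52*r(9, 5) = (13/7 + 12*2) + 52*(7 + 5 + 9) = (13/7 + 24) + 52*21 = 181/7 + 1092 = 7825/7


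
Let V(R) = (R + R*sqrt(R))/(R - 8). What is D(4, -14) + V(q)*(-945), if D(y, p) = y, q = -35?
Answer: -32903/43 - 33075*I*sqrt(35)/43 ≈ -765.19 - 4550.6*I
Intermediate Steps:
V(R) = (R + R**(3/2))/(-8 + R)
D(4, -14) + V(q)*(-945) = 4 + ((-35 + (-35)**(3/2))/(-8 - 35))*(-945) = 4 + ((-35 - 35*I*sqrt(35))/(-43))*(-945) = 4 - (-35 - 35*I*sqrt(35))/43*(-945) = 4 + (35/43 + 35*I*sqrt(35)/43)*(-945) = 4 + (-33075/43 - 33075*I*sqrt(35)/43) = -32903/43 - 33075*I*sqrt(35)/43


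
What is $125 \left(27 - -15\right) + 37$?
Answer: $5287$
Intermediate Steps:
$125 \left(27 - -15\right) + 37 = 125 \left(27 + 15\right) + 37 = 125 \cdot 42 + 37 = 5250 + 37 = 5287$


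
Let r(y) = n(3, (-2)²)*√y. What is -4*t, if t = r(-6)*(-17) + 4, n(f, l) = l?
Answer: -16 + 272*I*√6 ≈ -16.0 + 666.26*I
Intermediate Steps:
r(y) = 4*√y (r(y) = (-2)²*√y = 4*√y)
t = 4 - 68*I*√6 (t = (4*√(-6))*(-17) + 4 = (4*(I*√6))*(-17) + 4 = (4*I*√6)*(-17) + 4 = -68*I*√6 + 4 = 4 - 68*I*√6 ≈ 4.0 - 166.57*I)
-4*t = -4*(4 - 68*I*√6) = -(16 - 272*I*√6) = -16 + 272*I*√6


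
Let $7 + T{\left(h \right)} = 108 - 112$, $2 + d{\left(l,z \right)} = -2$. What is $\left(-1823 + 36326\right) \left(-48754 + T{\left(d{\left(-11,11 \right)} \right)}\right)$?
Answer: $-1682538795$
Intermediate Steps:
$d{\left(l,z \right)} = -4$ ($d{\left(l,z \right)} = -2 - 2 = -4$)
$T{\left(h \right)} = -11$ ($T{\left(h \right)} = -7 + \left(108 - 112\right) = -7 - 4 = -11$)
$\left(-1823 + 36326\right) \left(-48754 + T{\left(d{\left(-11,11 \right)} \right)}\right) = \left(-1823 + 36326\right) \left(-48754 - 11\right) = 34503 \left(-48765\right) = -1682538795$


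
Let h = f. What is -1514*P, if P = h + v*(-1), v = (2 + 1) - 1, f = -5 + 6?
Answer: 1514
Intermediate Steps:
f = 1
h = 1
v = 2 (v = 3 - 1 = 2)
P = -1 (P = 1 + 2*(-1) = 1 - 2 = -1)
-1514*P = -1514*(-1) = 1514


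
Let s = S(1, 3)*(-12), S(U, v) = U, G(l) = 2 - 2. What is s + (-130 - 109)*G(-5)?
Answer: -12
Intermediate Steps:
G(l) = 0
s = -12 (s = 1*(-12) = -12)
s + (-130 - 109)*G(-5) = -12 + (-130 - 109)*0 = -12 - 239*0 = -12 + 0 = -12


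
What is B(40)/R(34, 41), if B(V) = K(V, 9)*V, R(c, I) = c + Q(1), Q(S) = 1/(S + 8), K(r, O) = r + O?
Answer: 17640/307 ≈ 57.459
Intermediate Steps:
K(r, O) = O + r
Q(S) = 1/(8 + S)
R(c, I) = 1/9 + c (R(c, I) = c + 1/(8 + 1) = c + 1/9 = 1/9 + c)
B(V) = V*(9 + V) (B(V) = (9 + V)*V = V*(9 + V))
B(40)/R(34, 41) = (40*(9 + 40))/(1/9 + 34) = (40*49)/(307/9) = 1960*(9/307) = 17640/307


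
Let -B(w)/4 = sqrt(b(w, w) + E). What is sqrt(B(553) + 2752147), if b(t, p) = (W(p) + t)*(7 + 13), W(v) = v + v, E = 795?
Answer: sqrt(2752147 - 60*sqrt(151)) ≈ 1658.7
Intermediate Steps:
W(v) = 2*v
b(t, p) = 20*t + 40*p (b(t, p) = (2*p + t)*(7 + 13) = (t + 2*p)*20 = 20*t + 40*p)
B(w) = -4*sqrt(795 + 60*w) (B(w) = -4*sqrt((20*w + 40*w) + 795) = -4*sqrt(60*w + 795) = -4*sqrt(795 + 60*w))
sqrt(B(553) + 2752147) = sqrt(-4*sqrt(795 + 60*553) + 2752147) = sqrt(-4*sqrt(795 + 33180) + 2752147) = sqrt(-60*sqrt(151) + 2752147) = sqrt(2752147 - 60*sqrt(151))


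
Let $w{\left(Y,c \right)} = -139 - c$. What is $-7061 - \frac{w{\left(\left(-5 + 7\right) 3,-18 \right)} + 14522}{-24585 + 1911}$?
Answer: $- \frac{160086713}{22674} \approx -7060.4$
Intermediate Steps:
$-7061 - \frac{w{\left(\left(-5 + 7\right) 3,-18 \right)} + 14522}{-24585 + 1911} = -7061 - \frac{\left(-139 - -18\right) + 14522}{-24585 + 1911} = -7061 - \frac{\left(-139 + 18\right) + 14522}{-22674} = -7061 - \left(-121 + 14522\right) \left(- \frac{1}{22674}\right) = -7061 - 14401 \left(- \frac{1}{22674}\right) = -7061 - - \frac{14401}{22674} = -7061 + \frac{14401}{22674} = - \frac{160086713}{22674}$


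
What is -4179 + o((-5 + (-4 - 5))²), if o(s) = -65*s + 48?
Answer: -16871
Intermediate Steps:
o(s) = 48 - 65*s
-4179 + o((-5 + (-4 - 5))²) = -4179 + (48 - 65*(-5 + (-4 - 5))²) = -4179 + (48 - 65*(-5 - 9)²) = -4179 + (48 - 65*(-14)²) = -4179 + (48 - 65*196) = -4179 + (48 - 12740) = -4179 - 12692 = -16871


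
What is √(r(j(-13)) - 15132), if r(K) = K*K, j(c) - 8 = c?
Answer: I*√15107 ≈ 122.91*I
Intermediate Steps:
j(c) = 8 + c
r(K) = K²
√(r(j(-13)) - 15132) = √((8 - 13)² - 15132) = √((-5)² - 15132) = √(25 - 15132) = √(-15107) = I*√15107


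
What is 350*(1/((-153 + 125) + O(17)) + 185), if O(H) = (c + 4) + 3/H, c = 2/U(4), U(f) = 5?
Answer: 128887500/1991 ≈ 64735.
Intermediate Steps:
c = ⅖ (c = 2/5 = 2*(⅕) = ⅖ ≈ 0.40000)
O(H) = 22/5 + 3/H (O(H) = (⅖ + 4) + 3/H = 22/5 + 3/H)
350*(1/((-153 + 125) + O(17)) + 185) = 350*(1/((-153 + 125) + (22/5 + 3/17)) + 185) = 350*(1/(-28 + (22/5 + 3*(1/17))) + 185) = 350*(1/(-28 + (22/5 + 3/17)) + 185) = 350*(1/(-28 + 389/85) + 185) = 350*(1/(-1991/85) + 185) = 350*(-85/1991 + 185) = 350*(368250/1991) = 128887500/1991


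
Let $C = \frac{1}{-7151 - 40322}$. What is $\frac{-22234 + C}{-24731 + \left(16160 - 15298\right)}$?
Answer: $\frac{1055514683}{1133133037} \approx 0.9315$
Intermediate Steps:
$C = - \frac{1}{47473}$ ($C = \frac{1}{-47473} = - \frac{1}{47473} \approx -2.1065 \cdot 10^{-5}$)
$\frac{-22234 + C}{-24731 + \left(16160 - 15298\right)} = \frac{-22234 - \frac{1}{47473}}{-24731 + \left(16160 - 15298\right)} = - \frac{1055514683}{47473 \left(-24731 + \left(16160 - 15298\right)\right)} = - \frac{1055514683}{47473 \left(-24731 + 862\right)} = - \frac{1055514683}{47473 \left(-23869\right)} = \left(- \frac{1055514683}{47473}\right) \left(- \frac{1}{23869}\right) = \frac{1055514683}{1133133037}$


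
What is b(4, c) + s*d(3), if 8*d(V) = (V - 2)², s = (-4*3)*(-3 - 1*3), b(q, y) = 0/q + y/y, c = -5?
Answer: 10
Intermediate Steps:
b(q, y) = 1 (b(q, y) = 0 + 1 = 1)
s = 72 (s = -12*(-3 - 3) = -12*(-6) = 72)
d(V) = (-2 + V)²/8 (d(V) = (V - 2)²/8 = (-2 + V)²/8)
b(4, c) + s*d(3) = 1 + 72*((-2 + 3)²/8) = 1 + 72*((⅛)*1²) = 1 + 72*((⅛)*1) = 1 + 72*(⅛) = 1 + 9 = 10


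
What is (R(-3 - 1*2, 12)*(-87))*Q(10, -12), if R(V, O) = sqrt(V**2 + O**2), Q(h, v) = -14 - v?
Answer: 2262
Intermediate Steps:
R(V, O) = sqrt(O**2 + V**2)
(R(-3 - 1*2, 12)*(-87))*Q(10, -12) = (sqrt(12**2 + (-3 - 1*2)**2)*(-87))*(-14 - 1*(-12)) = (sqrt(144 + (-3 - 2)**2)*(-87))*(-14 + 12) = (sqrt(144 + (-5)**2)*(-87))*(-2) = (sqrt(144 + 25)*(-87))*(-2) = (sqrt(169)*(-87))*(-2) = (13*(-87))*(-2) = -1131*(-2) = 2262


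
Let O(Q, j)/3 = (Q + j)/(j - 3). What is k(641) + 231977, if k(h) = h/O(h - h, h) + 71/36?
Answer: 8358899/36 ≈ 2.3219e+5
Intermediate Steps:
O(Q, j) = 3*(Q + j)/(-3 + j) (O(Q, j) = 3*((Q + j)/(j - 3)) = 3*((Q + j)/(-3 + j)) = 3*(Q + j)/(-3 + j))
k(h) = 35/36 + h/3 (k(h) = h/((3*((h - h) + h)/(-3 + h))) + 71/36 = h/((3*(0 + h)/(-3 + h))) + 71*(1/36) = h/((3*h/(-3 + h))) + 71/36 = h*((-3 + h)/(3*h)) + 71/36 = (-1 + h/3) + 71/36 = 35/36 + h/3)
k(641) + 231977 = (35/36 + (⅓)*641) + 231977 = (35/36 + 641/3) + 231977 = 7727/36 + 231977 = 8358899/36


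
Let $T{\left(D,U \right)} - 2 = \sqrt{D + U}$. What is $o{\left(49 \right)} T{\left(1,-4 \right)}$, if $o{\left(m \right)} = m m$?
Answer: $4802 + 2401 i \sqrt{3} \approx 4802.0 + 4158.7 i$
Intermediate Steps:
$o{\left(m \right)} = m^{2}$
$T{\left(D,U \right)} = 2 + \sqrt{D + U}$
$o{\left(49 \right)} T{\left(1,-4 \right)} = 49^{2} \left(2 + \sqrt{1 - 4}\right) = 2401 \left(2 + \sqrt{-3}\right) = 2401 \left(2 + i \sqrt{3}\right) = 4802 + 2401 i \sqrt{3}$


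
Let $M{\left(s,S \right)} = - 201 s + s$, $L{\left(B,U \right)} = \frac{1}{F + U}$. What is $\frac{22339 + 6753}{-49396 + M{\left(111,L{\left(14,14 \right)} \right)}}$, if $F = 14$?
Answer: $- \frac{1039}{2557} \approx -0.40634$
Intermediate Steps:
$L{\left(B,U \right)} = \frac{1}{14 + U}$
$M{\left(s,S \right)} = - 200 s$
$\frac{22339 + 6753}{-49396 + M{\left(111,L{\left(14,14 \right)} \right)}} = \frac{22339 + 6753}{-49396 - 22200} = \frac{29092}{-49396 - 22200} = \frac{29092}{-71596} = 29092 \left(- \frac{1}{71596}\right) = - \frac{1039}{2557}$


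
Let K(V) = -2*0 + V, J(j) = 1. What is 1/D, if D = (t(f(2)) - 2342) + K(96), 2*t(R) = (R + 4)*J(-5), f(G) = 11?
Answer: -2/4477 ≈ -0.00044673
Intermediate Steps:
K(V) = V (K(V) = 0 + V = V)
t(R) = 2 + R/2 (t(R) = ((R + 4)*1)/2 = ((4 + R)*1)/2 = (4 + R)/2 = 2 + R/2)
D = -4477/2 (D = ((2 + (½)*11) - 2342) + 96 = ((2 + 11/2) - 2342) + 96 = (15/2 - 2342) + 96 = -4669/2 + 96 = -4477/2 ≈ -2238.5)
1/D = 1/(-4477/2) = -2/4477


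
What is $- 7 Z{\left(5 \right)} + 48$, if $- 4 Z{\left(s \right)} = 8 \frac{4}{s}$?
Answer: $\frac{296}{5} \approx 59.2$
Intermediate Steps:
$Z{\left(s \right)} = - \frac{8}{s}$ ($Z{\left(s \right)} = - \frac{8 \frac{4}{s}}{4} = - \frac{32 \frac{1}{s}}{4} = - \frac{8}{s}$)
$- 7 Z{\left(5 \right)} + 48 = - 7 \left(- \frac{8}{5}\right) + 48 = - 7 \left(\left(-8\right) \frac{1}{5}\right) + 48 = \left(-7\right) \left(- \frac{8}{5}\right) + 48 = \frac{56}{5} + 48 = \frac{296}{5}$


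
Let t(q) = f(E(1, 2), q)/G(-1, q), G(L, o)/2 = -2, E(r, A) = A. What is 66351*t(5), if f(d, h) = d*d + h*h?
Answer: -1924179/4 ≈ -4.8105e+5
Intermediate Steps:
G(L, o) = -4 (G(L, o) = 2*(-2) = -4)
f(d, h) = d² + h²
t(q) = -1 - q²/4 (t(q) = (2² + q²)/(-4) = (4 + q²)*(-¼) = -1 - q²/4)
66351*t(5) = 66351*(-1 - ¼*5²) = 66351*(-1 - ¼*25) = 66351*(-1 - 25/4) = 66351*(-29/4) = -1924179/4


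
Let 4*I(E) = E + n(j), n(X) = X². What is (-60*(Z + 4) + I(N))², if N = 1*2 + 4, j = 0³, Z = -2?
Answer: 56169/4 ≈ 14042.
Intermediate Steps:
j = 0
N = 6 (N = 2 + 4 = 6)
I(E) = E/4 (I(E) = (E + 0²)/4 = (E + 0)/4 = E/4)
(-60*(Z + 4) + I(N))² = (-60*(-2 + 4) + (¼)*6)² = (-60*2 + 3/2)² = (-120 + 3/2)² = (-237/2)² = 56169/4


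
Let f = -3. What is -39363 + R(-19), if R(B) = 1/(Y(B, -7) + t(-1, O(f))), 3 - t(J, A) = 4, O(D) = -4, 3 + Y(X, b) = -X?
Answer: -590444/15 ≈ -39363.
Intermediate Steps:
Y(X, b) = -3 - X
t(J, A) = -1 (t(J, A) = 3 - 1*4 = 3 - 4 = -1)
R(B) = 1/(-4 - B) (R(B) = 1/((-3 - B) - 1) = 1/(-4 - B))
-39363 + R(-19) = -39363 - 1/(4 - 19) = -39363 - 1/(-15) = -39363 - 1*(-1/15) = -39363 + 1/15 = -590444/15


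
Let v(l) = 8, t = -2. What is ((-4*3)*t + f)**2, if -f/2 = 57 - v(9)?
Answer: 5476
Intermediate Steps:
f = -98 (f = -2*(57 - 1*8) = -2*(57 - 8) = -2*49 = -98)
((-4*3)*t + f)**2 = (-4*3*(-2) - 98)**2 = (-12*(-2) - 98)**2 = (24 - 98)**2 = (-74)**2 = 5476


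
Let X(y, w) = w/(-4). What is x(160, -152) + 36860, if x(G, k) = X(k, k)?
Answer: 36898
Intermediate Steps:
X(y, w) = -w/4 (X(y, w) = w*(-1/4) = -w/4)
x(G, k) = -k/4
x(160, -152) + 36860 = -1/4*(-152) + 36860 = 38 + 36860 = 36898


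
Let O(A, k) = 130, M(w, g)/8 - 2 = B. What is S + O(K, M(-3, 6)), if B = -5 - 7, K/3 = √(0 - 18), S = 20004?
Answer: 20134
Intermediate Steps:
K = 9*I*√2 (K = 3*√(0 - 18) = 3*√(-18) = 3*(3*I*√2) = 9*I*√2 ≈ 12.728*I)
B = -12
M(w, g) = -80 (M(w, g) = 16 + 8*(-12) = 16 - 96 = -80)
S + O(K, M(-3, 6)) = 20004 + 130 = 20134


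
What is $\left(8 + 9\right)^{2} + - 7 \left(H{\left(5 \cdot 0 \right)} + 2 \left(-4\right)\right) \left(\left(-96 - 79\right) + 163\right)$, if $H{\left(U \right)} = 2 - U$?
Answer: $-215$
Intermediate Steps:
$\left(8 + 9\right)^{2} + - 7 \left(H{\left(5 \cdot 0 \right)} + 2 \left(-4\right)\right) \left(\left(-96 - 79\right) + 163\right) = \left(8 + 9\right)^{2} + - 7 \left(\left(2 - 5 \cdot 0\right) + 2 \left(-4\right)\right) \left(\left(-96 - 79\right) + 163\right) = 17^{2} + - 7 \left(\left(2 - 0\right) - 8\right) \left(-175 + 163\right) = 289 + - 7 \left(\left(2 + 0\right) - 8\right) \left(-12\right) = 289 + - 7 \left(2 - 8\right) \left(-12\right) = 289 + \left(-7\right) \left(-6\right) \left(-12\right) = 289 + 42 \left(-12\right) = 289 - 504 = -215$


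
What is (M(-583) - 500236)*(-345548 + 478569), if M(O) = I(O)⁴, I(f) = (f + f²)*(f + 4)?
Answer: 198152985880305964148495483340482202740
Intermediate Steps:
I(f) = (4 + f)*(f + f²) (I(f) = (f + f²)*(4 + f) = (4 + f)*(f + f²))
M(O) = O⁴*(4 + O² + 5*O)⁴ (M(O) = (O*(4 + O² + 5*O))⁴ = O⁴*(4 + O² + 5*O)⁴)
(M(-583) - 500236)*(-345548 + 478569) = ((-583)⁴*(4 + (-583)² + 5*(-583))⁴ - 500236)*(-345548 + 478569) = (115524532321*(4 + 339889 - 2915)⁴ - 500236)*133021 = (115524532321*336978⁴ - 500236)*133021 = (115524532321*12894550088526022730256 - 500236)*133021 = (1489636868466677924151039936604176 - 500236)*133021 = 1489636868466677924151039936103940*133021 = 198152985880305964148495483340482202740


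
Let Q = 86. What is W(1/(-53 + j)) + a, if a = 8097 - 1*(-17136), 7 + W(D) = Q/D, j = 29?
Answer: 23162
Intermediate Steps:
W(D) = -7 + 86/D
a = 25233 (a = 8097 + 17136 = 25233)
W(1/(-53 + j)) + a = (-7 + 86/(1/(-53 + 29))) + 25233 = (-7 + 86/(1/(-24))) + 25233 = (-7 + 86/(-1/24)) + 25233 = (-7 + 86*(-24)) + 25233 = (-7 - 2064) + 25233 = -2071 + 25233 = 23162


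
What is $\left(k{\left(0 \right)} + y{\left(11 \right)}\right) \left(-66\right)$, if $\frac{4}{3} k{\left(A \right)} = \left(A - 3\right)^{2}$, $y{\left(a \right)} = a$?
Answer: $- \frac{2343}{2} \approx -1171.5$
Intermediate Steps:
$k{\left(A \right)} = \frac{3 \left(-3 + A\right)^{2}}{4}$ ($k{\left(A \right)} = \frac{3 \left(A - 3\right)^{2}}{4} = \frac{3 \left(-3 + A\right)^{2}}{4}$)
$\left(k{\left(0 \right)} + y{\left(11 \right)}\right) \left(-66\right) = \left(\frac{3 \left(-3 + 0\right)^{2}}{4} + 11\right) \left(-66\right) = \left(\frac{3 \left(-3\right)^{2}}{4} + 11\right) \left(-66\right) = \left(\frac{3}{4} \cdot 9 + 11\right) \left(-66\right) = \left(\frac{27}{4} + 11\right) \left(-66\right) = \frac{71}{4} \left(-66\right) = - \frac{2343}{2}$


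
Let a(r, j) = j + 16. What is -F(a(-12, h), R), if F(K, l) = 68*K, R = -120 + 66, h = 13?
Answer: -1972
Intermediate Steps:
R = -54
a(r, j) = 16 + j
-F(a(-12, h), R) = -68*(16 + 13) = -68*29 = -1*1972 = -1972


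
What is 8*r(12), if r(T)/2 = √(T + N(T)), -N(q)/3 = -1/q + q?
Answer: 8*I*√95 ≈ 77.974*I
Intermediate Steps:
N(q) = -3*q + 3/q (N(q) = -3*(-1/q + q) = -3*(q - 1/q) = -3*q + 3/q)
r(T) = 2*√(-2*T + 3/T) (r(T) = 2*√(T + (-3*T + 3/T)) = 2*√(-2*T + 3/T))
8*r(12) = 8*(2*√(-2*12 + 3/12)) = 8*(2*√(-24 + 3*(1/12))) = 8*(2*√(-24 + ¼)) = 8*(2*√(-95/4)) = 8*(2*(I*√95/2)) = 8*(I*√95) = 8*I*√95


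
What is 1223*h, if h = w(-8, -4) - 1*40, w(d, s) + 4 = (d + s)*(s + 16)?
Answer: -229924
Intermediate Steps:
w(d, s) = -4 + (16 + s)*(d + s) (w(d, s) = -4 + (d + s)*(s + 16) = -4 + (d + s)*(16 + s) = -4 + (16 + s)*(d + s))
h = -188 (h = (-4 + (-4)² + 16*(-8) + 16*(-4) - 8*(-4)) - 1*40 = (-4 + 16 - 128 - 64 + 32) - 40 = -148 - 40 = -188)
1223*h = 1223*(-188) = -229924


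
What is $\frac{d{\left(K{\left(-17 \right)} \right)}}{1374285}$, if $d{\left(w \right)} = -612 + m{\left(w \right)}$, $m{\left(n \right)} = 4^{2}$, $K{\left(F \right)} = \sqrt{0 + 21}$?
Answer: $- \frac{596}{1374285} \approx -0.00043368$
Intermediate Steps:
$K{\left(F \right)} = \sqrt{21}$
$m{\left(n \right)} = 16$
$d{\left(w \right)} = -596$ ($d{\left(w \right)} = -612 + 16 = -596$)
$\frac{d{\left(K{\left(-17 \right)} \right)}}{1374285} = - \frac{596}{1374285}$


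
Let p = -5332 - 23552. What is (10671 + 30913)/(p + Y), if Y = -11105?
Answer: -41584/39989 ≈ -1.0399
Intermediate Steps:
p = -28884
(10671 + 30913)/(p + Y) = (10671 + 30913)/(-28884 - 11105) = 41584/(-39989) = 41584*(-1/39989) = -41584/39989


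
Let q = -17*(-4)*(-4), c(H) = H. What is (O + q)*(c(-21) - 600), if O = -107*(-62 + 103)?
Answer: 2893239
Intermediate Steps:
q = -272 (q = 68*(-4) = -272)
O = -4387 (O = -107*41 = -4387)
(O + q)*(c(-21) - 600) = (-4387 - 272)*(-21 - 600) = -4659*(-621) = 2893239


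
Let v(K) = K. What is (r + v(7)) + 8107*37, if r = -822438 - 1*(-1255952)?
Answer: 733480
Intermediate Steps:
r = 433514 (r = -822438 + 1255952 = 433514)
(r + v(7)) + 8107*37 = (433514 + 7) + 8107*37 = 433521 + 299959 = 733480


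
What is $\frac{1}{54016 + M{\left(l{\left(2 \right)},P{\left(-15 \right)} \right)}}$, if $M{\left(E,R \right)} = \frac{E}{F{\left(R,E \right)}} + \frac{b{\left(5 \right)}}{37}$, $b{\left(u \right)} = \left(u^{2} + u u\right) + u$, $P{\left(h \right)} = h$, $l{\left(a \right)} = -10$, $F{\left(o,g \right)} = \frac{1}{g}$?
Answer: $\frac{37}{2002347} \approx 1.8478 \cdot 10^{-5}$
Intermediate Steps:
$b{\left(u \right)} = u + 2 u^{2}$ ($b{\left(u \right)} = \left(u^{2} + u^{2}\right) + u = 2 u^{2} + u = u + 2 u^{2}$)
$M{\left(E,R \right)} = \frac{55}{37} + E^{2}$ ($M{\left(E,R \right)} = \frac{E}{\frac{1}{E}} + \frac{5 \left(1 + 2 \cdot 5\right)}{37} = E E + 5 \left(1 + 10\right) \frac{1}{37} = E^{2} + 5 \cdot 11 \cdot \frac{1}{37} = E^{2} + 55 \cdot \frac{1}{37} = E^{2} + \frac{55}{37} = \frac{55}{37} + E^{2}$)
$\frac{1}{54016 + M{\left(l{\left(2 \right)},P{\left(-15 \right)} \right)}} = \frac{1}{54016 + \left(\frac{55}{37} + \left(-10\right)^{2}\right)} = \frac{1}{54016 + \left(\frac{55}{37} + 100\right)} = \frac{1}{54016 + \frac{3755}{37}} = \frac{1}{\frac{2002347}{37}} = \frac{37}{2002347}$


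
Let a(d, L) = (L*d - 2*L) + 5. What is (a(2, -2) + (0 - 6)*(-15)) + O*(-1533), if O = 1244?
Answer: -1906957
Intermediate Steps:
a(d, L) = 5 - 2*L + L*d (a(d, L) = (-2*L + L*d) + 5 = 5 - 2*L + L*d)
(a(2, -2) + (0 - 6)*(-15)) + O*(-1533) = ((5 - 2*(-2) - 2*2) + (0 - 6)*(-15)) + 1244*(-1533) = ((5 + 4 - 4) - 6*(-15)) - 1907052 = (5 + 90) - 1907052 = 95 - 1907052 = -1906957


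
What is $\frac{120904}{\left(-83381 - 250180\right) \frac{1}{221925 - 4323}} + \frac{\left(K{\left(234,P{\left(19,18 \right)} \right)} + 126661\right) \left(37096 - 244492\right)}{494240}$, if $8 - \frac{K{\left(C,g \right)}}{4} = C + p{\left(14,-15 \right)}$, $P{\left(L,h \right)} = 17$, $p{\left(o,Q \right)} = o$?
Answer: $- \frac{1808236109584023}{13738265720} \approx -1.3162 \cdot 10^{5}$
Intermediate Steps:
$K{\left(C,g \right)} = -24 - 4 C$ ($K{\left(C,g \right)} = 32 - 4 \left(C + 14\right) = 32 - 4 \left(14 + C\right) = 32 - \left(56 + 4 C\right) = -24 - 4 C$)
$\frac{120904}{\left(-83381 - 250180\right) \frac{1}{221925 - 4323}} + \frac{\left(K{\left(234,P{\left(19,18 \right)} \right)} + 126661\right) \left(37096 - 244492\right)}{494240} = \frac{120904}{\left(-83381 - 250180\right) \frac{1}{221925 - 4323}} + \frac{\left(\left(-24 - 936\right) + 126661\right) \left(37096 - 244492\right)}{494240} = \frac{120904}{\left(-333561\right) \frac{1}{217602}} + \left(\left(-24 - 936\right) + 126661\right) \left(-207396\right) \frac{1}{494240} = \frac{120904}{\left(-333561\right) \frac{1}{217602}} + \left(-960 + 126661\right) \left(-207396\right) \frac{1}{494240} = \frac{120904}{- \frac{111187}{72534}} + 125701 \left(-207396\right) \frac{1}{494240} = 120904 \left(- \frac{72534}{111187}\right) - \frac{6517471149}{123560} = - \frac{8769650736}{111187} - \frac{6517471149}{123560} = - \frac{1808236109584023}{13738265720}$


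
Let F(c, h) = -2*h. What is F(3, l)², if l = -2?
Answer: 16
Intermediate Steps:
F(3, l)² = (-2*(-2))² = 4² = 16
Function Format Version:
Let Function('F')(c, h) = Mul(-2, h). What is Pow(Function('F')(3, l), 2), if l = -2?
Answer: 16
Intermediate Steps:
Pow(Function('F')(3, l), 2) = Pow(Mul(-2, -2), 2) = Pow(4, 2) = 16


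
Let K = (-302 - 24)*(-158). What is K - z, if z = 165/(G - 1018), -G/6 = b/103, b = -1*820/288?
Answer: 64799482784/1258043 ≈ 51508.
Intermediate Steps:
b = -205/72 (b = -820*1/288 = -205/72 ≈ -2.8472)
G = 205/1236 (G = -(-205)/(12*103) = -6*(-205/7416) = 205/1236 ≈ 0.16586)
z = -203940/1258043 (z = 165/(205/1236 - 1018) = 165/(-1258043/1236) = -1236/1258043*165 = -203940/1258043 ≈ -0.16211)
K = 51508 (K = -326*(-158) = 51508)
K - z = 51508 - 1*(-203940/1258043) = 51508 + 203940/1258043 = 64799482784/1258043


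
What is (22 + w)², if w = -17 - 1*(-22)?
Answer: 729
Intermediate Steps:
w = 5 (w = -17 + 22 = 5)
(22 + w)² = (22 + 5)² = 27² = 729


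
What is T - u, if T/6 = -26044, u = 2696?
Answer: -158960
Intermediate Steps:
T = -156264 (T = 6*(-26044) = -156264)
T - u = -156264 - 1*2696 = -156264 - 2696 = -158960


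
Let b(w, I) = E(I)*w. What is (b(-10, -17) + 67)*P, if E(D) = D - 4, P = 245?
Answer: 67865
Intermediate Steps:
E(D) = -4 + D
b(w, I) = w*(-4 + I) (b(w, I) = (-4 + I)*w = w*(-4 + I))
(b(-10, -17) + 67)*P = (-10*(-4 - 17) + 67)*245 = (-10*(-21) + 67)*245 = (210 + 67)*245 = 277*245 = 67865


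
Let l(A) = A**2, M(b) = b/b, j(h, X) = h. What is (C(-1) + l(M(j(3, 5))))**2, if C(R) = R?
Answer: 0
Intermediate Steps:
M(b) = 1
(C(-1) + l(M(j(3, 5))))**2 = (-1 + 1**2)**2 = (-1 + 1)**2 = 0**2 = 0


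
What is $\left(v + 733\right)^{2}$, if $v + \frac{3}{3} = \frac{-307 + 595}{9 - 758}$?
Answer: $\frac{300282080400}{561001} \approx 5.3526 \cdot 10^{5}$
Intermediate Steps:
$v = - \frac{1037}{749}$ ($v = -1 + \frac{-307 + 595}{9 - 758} = -1 + \frac{288}{-749} = -1 + 288 \left(- \frac{1}{749}\right) = -1 - \frac{288}{749} = - \frac{1037}{749} \approx -1.3845$)
$\left(v + 733\right)^{2} = \left(- \frac{1037}{749} + 733\right)^{2} = \left(\frac{547980}{749}\right)^{2} = \frac{300282080400}{561001}$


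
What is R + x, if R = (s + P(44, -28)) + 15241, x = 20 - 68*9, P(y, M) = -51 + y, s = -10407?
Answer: 4235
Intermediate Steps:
x = -592 (x = 20 - 612 = -592)
R = 4827 (R = (-10407 + (-51 + 44)) + 15241 = (-10407 - 7) + 15241 = -10414 + 15241 = 4827)
R + x = 4827 - 592 = 4235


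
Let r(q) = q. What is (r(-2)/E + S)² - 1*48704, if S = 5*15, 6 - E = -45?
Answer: -112063775/2601 ≈ -43085.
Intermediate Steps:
E = 51 (E = 6 - 1*(-45) = 6 + 45 = 51)
S = 75
(r(-2)/E + S)² - 1*48704 = (-2/51 + 75)² - 1*48704 = (-2*1/51 + 75)² - 48704 = (-2/51 + 75)² - 48704 = (3823/51)² - 48704 = 14615329/2601 - 48704 = -112063775/2601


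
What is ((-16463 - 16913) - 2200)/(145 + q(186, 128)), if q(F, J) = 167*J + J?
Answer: -35576/21649 ≈ -1.6433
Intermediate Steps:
q(F, J) = 168*J
((-16463 - 16913) - 2200)/(145 + q(186, 128)) = ((-16463 - 16913) - 2200)/(145 + 168*128) = (-33376 - 2200)/(145 + 21504) = -35576/21649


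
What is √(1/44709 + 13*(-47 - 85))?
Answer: I*√3430103227887/44709 ≈ 41.425*I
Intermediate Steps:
√(1/44709 + 13*(-47 - 85)) = √(1/44709 + 13*(-132)) = √(1/44709 - 1716) = √(-76720643/44709) = I*√3430103227887/44709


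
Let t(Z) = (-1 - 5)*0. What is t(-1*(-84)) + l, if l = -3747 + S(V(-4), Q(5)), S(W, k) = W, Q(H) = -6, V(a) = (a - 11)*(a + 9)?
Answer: -3822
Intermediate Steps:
t(Z) = 0 (t(Z) = -6*0 = 0)
V(a) = (-11 + a)*(9 + a)
l = -3822 (l = -3747 + (-99 + (-4)² - 2*(-4)) = -3747 + (-99 + 16 + 8) = -3747 - 75 = -3822)
t(-1*(-84)) + l = 0 - 3822 = -3822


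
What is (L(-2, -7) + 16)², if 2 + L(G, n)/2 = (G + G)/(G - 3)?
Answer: 4624/25 ≈ 184.96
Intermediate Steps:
L(G, n) = -4 + 4*G/(-3 + G) (L(G, n) = -4 + 2*((G + G)/(G - 3)) = -4 + 2*((2*G)/(-3 + G)) = -4 + 2*(2*G/(-3 + G)) = -4 + 4*G/(-3 + G))
(L(-2, -7) + 16)² = (12/(-3 - 2) + 16)² = (12/(-5) + 16)² = (12*(-⅕) + 16)² = (-12/5 + 16)² = (68/5)² = 4624/25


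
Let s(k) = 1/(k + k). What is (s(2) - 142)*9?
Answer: -5103/4 ≈ -1275.8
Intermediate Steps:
s(k) = 1/(2*k)
(s(2) - 142)*9 = ((1/2)/2 - 142)*9 = ((1/2)*(1/2) - 142)*9 = (1/4 - 142)*9 = -567/4*9 = -5103/4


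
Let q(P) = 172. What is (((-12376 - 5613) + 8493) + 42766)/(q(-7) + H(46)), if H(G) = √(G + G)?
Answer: 1430610/7373 - 16635*√23/7373 ≈ 183.21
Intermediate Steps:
H(G) = √2*√G (H(G) = √(2*G) = √2*√G)
(((-12376 - 5613) + 8493) + 42766)/(q(-7) + H(46)) = (((-12376 - 5613) + 8493) + 42766)/(172 + √2*√46) = ((-17989 + 8493) + 42766)/(172 + 2*√23) = (-9496 + 42766)/(172 + 2*√23) = 33270/(172 + 2*√23)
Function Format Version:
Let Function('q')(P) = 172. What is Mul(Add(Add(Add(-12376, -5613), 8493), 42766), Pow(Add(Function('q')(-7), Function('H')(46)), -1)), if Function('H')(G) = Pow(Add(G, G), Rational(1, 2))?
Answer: Add(Rational(1430610, 7373), Mul(Rational(-16635, 7373), Pow(23, Rational(1, 2)))) ≈ 183.21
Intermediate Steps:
Function('H')(G) = Mul(Pow(2, Rational(1, 2)), Pow(G, Rational(1, 2))) (Function('H')(G) = Pow(Mul(2, G), Rational(1, 2)) = Mul(Pow(2, Rational(1, 2)), Pow(G, Rational(1, 2))))
Mul(Add(Add(Add(-12376, -5613), 8493), 42766), Pow(Add(Function('q')(-7), Function('H')(46)), -1)) = Mul(Add(Add(Add(-12376, -5613), 8493), 42766), Pow(Add(172, Mul(Pow(2, Rational(1, 2)), Pow(46, Rational(1, 2)))), -1)) = Mul(Add(Add(-17989, 8493), 42766), Pow(Add(172, Mul(2, Pow(23, Rational(1, 2)))), -1)) = Mul(Add(-9496, 42766), Pow(Add(172, Mul(2, Pow(23, Rational(1, 2)))), -1)) = Mul(33270, Pow(Add(172, Mul(2, Pow(23, Rational(1, 2)))), -1))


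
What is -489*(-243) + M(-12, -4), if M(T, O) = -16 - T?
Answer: 118823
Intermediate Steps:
-489*(-243) + M(-12, -4) = -489*(-243) + (-16 - 1*(-12)) = 118827 + (-16 + 12) = 118827 - 4 = 118823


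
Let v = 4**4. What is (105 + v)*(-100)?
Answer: -36100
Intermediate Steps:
v = 256
(105 + v)*(-100) = (105 + 256)*(-100) = 361*(-100) = -36100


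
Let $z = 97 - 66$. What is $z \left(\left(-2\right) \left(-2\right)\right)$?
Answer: $124$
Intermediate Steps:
$z = 31$
$z \left(\left(-2\right) \left(-2\right)\right) = 31 \left(\left(-2\right) \left(-2\right)\right) = 31 \cdot 4 = 124$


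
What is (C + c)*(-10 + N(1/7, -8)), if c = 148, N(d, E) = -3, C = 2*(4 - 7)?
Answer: -1846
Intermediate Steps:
C = -6 (C = 2*(-3) = -6)
(C + c)*(-10 + N(1/7, -8)) = (-6 + 148)*(-10 - 3) = 142*(-13) = -1846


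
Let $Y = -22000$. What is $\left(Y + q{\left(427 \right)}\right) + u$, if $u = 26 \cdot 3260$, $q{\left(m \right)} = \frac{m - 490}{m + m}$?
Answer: $\frac{7656711}{122} \approx 62760.0$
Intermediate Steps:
$q{\left(m \right)} = \frac{-490 + m}{2 m}$
$u = 84760$
$\left(Y + q{\left(427 \right)}\right) + u = \left(-22000 + \frac{-490 + 427}{2 \cdot 427}\right) + 84760 = \left(-22000 + \frac{1}{2} \cdot \frac{1}{427} \left(-63\right)\right) + 84760 = \left(-22000 - \frac{9}{122}\right) + 84760 = - \frac{2684009}{122} + 84760 = \frac{7656711}{122}$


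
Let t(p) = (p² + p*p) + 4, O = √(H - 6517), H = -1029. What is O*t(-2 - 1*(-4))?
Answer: 84*I*√154 ≈ 1042.4*I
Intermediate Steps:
O = 7*I*√154 (O = √(-1029 - 6517) = √(-7546) = 7*I*√154 ≈ 86.868*I)
t(p) = 4 + 2*p² (t(p) = (p² + p²) + 4 = 2*p² + 4 = 4 + 2*p²)
O*t(-2 - 1*(-4)) = (7*I*√154)*(4 + 2*(-2 - 1*(-4))²) = (7*I*√154)*(4 + 2*(-2 + 4)²) = (7*I*√154)*(4 + 2*2²) = (7*I*√154)*(4 + 2*4) = (7*I*√154)*(4 + 8) = (7*I*√154)*12 = 84*I*√154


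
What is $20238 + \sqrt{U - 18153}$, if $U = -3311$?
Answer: $20238 + 2 i \sqrt{5366} \approx 20238.0 + 146.51 i$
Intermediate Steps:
$20238 + \sqrt{U - 18153} = 20238 + \sqrt{-3311 - 18153} = 20238 + \sqrt{-21464} = 20238 + 2 i \sqrt{5366}$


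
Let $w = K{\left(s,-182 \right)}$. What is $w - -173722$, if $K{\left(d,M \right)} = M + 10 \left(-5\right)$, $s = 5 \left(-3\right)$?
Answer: $173490$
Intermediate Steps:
$s = -15$
$K{\left(d,M \right)} = -50 + M$ ($K{\left(d,M \right)} = M - 50 = -50 + M$)
$w = -232$ ($w = -50 - 182 = -232$)
$w - -173722 = -232 - -173722 = -232 + 173722 = 173490$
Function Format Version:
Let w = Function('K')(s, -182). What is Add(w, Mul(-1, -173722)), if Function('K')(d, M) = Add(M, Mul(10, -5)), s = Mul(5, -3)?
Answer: 173490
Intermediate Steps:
s = -15
Function('K')(d, M) = Add(-50, M) (Function('K')(d, M) = Add(M, -50) = Add(-50, M))
w = -232 (w = Add(-50, -182) = -232)
Add(w, Mul(-1, -173722)) = Add(-232, Mul(-1, -173722)) = Add(-232, 173722) = 173490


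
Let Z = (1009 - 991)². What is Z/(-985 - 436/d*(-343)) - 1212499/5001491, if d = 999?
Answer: -2630653003949/4173579190297 ≈ -0.63031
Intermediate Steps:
Z = 324 (Z = 18² = 324)
Z/(-985 - 436/d*(-343)) - 1212499/5001491 = 324/(-985 - 436/999*(-343)) - 1212499/5001491 = 324/(-985 + 149548/999) - 1212499/5001491 = 324/(-834467/999) - 1212499/5001491 = 324*(-999/834467) - 1212499/5001491 = -323676/834467 - 1212499/5001491 = -2630653003949/4173579190297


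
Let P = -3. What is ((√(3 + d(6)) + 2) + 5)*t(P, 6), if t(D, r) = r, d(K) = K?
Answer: 60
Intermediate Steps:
((√(3 + d(6)) + 2) + 5)*t(P, 6) = ((√(3 + 6) + 2) + 5)*6 = ((√9 + 2) + 5)*6 = ((3 + 2) + 5)*6 = (5 + 5)*6 = 10*6 = 60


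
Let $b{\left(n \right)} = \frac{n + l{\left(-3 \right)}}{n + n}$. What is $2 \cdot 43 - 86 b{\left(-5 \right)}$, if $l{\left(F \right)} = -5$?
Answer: $0$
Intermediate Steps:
$b{\left(n \right)} = \frac{-5 + n}{2 n}$ ($b{\left(n \right)} = \frac{n - 5}{n + n} = \frac{-5 + n}{2 n}$)
$2 \cdot 43 - 86 b{\left(-5 \right)} = 2 \cdot 43 - 86 \frac{-5 - 5}{2 \left(-5\right)} = 86 - 86 \cdot \frac{1}{2} \left(- \frac{1}{5}\right) \left(-10\right) = 86 - 86 = 0$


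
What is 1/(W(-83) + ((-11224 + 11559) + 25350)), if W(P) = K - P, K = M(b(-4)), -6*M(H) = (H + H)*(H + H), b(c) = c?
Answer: 3/77272 ≈ 3.8824e-5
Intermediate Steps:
M(H) = -2*H²/3 (M(H) = -(H + H)*(H + H)/6 = -2*H*2*H/6 = -2*H²/3)
K = -32/3 (K = -⅔*(-4)² = -⅔*16 = -32/3 ≈ -10.667)
W(P) = -32/3 - P
1/(W(-83) + ((-11224 + 11559) + 25350)) = 1/((-32/3 - 1*(-83)) + ((-11224 + 11559) + 25350)) = 1/((-32/3 + 83) + (335 + 25350)) = 1/(217/3 + 25685) = 1/(77272/3) = 3/77272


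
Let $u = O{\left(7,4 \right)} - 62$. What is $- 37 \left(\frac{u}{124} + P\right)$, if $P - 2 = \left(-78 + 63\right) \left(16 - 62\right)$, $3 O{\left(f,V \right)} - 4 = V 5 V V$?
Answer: $- \frac{1588299}{62} \approx -25618.0$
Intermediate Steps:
$O{\left(f,V \right)} = \frac{4}{3} + \frac{5 V^{3}}{3}$ ($O{\left(f,V \right)} = \frac{4}{3} + \frac{V 5 V V}{3} = \frac{4}{3} + \frac{5 V^{2} V}{3} = \frac{4}{3} + \frac{5 V^{3}}{3}$)
$P = 692$ ($P = 2 + \left(-78 + 63\right) \left(16 - 62\right) = 2 - -690 = 2 + 690 = 692$)
$u = 46$ ($u = \left(\frac{4}{3} + \frac{5 \cdot 4^{3}}{3}\right) - 62 = \left(\frac{4}{3} + \frac{5}{3} \cdot 64\right) - 62 = \left(\frac{4}{3} + \frac{320}{3}\right) - 62 = 108 - 62 = 46$)
$- 37 \left(\frac{u}{124} + P\right) = - 37 \left(\frac{46}{124} + 692\right) = - 37 \left(46 \cdot \frac{1}{124} + 692\right) = - 37 \left(\frac{23}{62} + 692\right) = \left(-37\right) \frac{42927}{62} = - \frac{1588299}{62}$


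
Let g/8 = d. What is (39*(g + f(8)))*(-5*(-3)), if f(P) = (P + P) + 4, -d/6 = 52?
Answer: -1448460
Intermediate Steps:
d = -312 (d = -6*52 = -312)
g = -2496 (g = 8*(-312) = -2496)
f(P) = 4 + 2*P (f(P) = 2*P + 4 = 4 + 2*P)
(39*(g + f(8)))*(-5*(-3)) = (39*(-2496 + (4 + 2*8)))*(-5*(-3)) = (39*(-2496 + (4 + 16)))*15 = (39*(-2496 + 20))*15 = (39*(-2476))*15 = -96564*15 = -1448460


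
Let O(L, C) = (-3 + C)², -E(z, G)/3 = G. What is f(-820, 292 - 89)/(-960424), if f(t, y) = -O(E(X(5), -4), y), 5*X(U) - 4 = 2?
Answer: 5000/120053 ≈ 0.041648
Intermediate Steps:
X(U) = 6/5 (X(U) = ⅘ + (⅕)*2 = ⅘ + ⅖ = 6/5)
E(z, G) = -3*G
f(t, y) = -(-3 + y)²
f(-820, 292 - 89)/(-960424) = -(-3 + (292 - 89))²/(-960424) = -(-3 + 203)²*(-1/960424) = -1*200²*(-1/960424) = -1*40000*(-1/960424) = -40000*(-1/960424) = 5000/120053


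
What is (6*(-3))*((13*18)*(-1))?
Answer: 4212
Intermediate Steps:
(6*(-3))*((13*18)*(-1)) = -4212*(-1) = -18*(-234) = 4212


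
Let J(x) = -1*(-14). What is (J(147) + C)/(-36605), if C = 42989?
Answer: -43003/36605 ≈ -1.1748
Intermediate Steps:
J(x) = 14
(J(147) + C)/(-36605) = (14 + 42989)/(-36605) = 43003*(-1/36605) = -43003/36605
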